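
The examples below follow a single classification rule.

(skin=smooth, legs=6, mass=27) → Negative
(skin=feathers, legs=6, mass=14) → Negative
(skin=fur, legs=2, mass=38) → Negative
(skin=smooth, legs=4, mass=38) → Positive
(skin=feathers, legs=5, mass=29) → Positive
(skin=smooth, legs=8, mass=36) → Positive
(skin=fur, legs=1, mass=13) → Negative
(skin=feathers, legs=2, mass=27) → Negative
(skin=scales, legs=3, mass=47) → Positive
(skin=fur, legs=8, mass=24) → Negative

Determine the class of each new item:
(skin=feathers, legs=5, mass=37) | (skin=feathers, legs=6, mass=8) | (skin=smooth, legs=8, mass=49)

Positive, Negative, Positive

The classifier is using: legs ≥ 3 AND mass ≥ 29.
(skin=feathers, legs=5, mass=37): legs = 5, mass = 37, meets the rule → Positive. (skin=feathers, legs=6, mass=8): legs = 6, mass = 8, doesn't qualify → Negative. (skin=smooth, legs=8, mass=49): legs = 8, mass = 49, meets the rule → Positive.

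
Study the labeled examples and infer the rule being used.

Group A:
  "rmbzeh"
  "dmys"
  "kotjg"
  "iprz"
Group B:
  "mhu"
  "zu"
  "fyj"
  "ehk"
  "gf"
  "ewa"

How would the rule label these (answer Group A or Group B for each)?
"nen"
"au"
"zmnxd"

The rule appears to be: length ≥ 4.
"nen" → length 3 → Group B. "au" → length 2 → Group B. "zmnxd" → length 5 → Group A.

Group B, Group B, Group A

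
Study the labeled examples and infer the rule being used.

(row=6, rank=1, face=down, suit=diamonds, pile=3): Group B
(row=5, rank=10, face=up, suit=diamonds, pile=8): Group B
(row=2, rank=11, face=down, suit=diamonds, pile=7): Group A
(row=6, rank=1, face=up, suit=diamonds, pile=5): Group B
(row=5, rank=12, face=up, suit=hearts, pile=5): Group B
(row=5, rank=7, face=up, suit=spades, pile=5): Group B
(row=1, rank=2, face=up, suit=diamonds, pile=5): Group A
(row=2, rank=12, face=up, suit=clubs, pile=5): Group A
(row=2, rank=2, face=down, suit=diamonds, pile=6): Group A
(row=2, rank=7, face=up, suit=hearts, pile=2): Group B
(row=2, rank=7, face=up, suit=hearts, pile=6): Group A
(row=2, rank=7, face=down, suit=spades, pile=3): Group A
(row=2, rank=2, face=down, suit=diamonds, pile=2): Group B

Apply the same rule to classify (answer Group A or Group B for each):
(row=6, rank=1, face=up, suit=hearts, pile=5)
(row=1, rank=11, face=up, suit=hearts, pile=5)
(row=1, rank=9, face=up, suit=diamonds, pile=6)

The simplest hypothesis consistent with all the labels is: pile ≥ 3 AND row ≤ 2.

Group B, Group A, Group A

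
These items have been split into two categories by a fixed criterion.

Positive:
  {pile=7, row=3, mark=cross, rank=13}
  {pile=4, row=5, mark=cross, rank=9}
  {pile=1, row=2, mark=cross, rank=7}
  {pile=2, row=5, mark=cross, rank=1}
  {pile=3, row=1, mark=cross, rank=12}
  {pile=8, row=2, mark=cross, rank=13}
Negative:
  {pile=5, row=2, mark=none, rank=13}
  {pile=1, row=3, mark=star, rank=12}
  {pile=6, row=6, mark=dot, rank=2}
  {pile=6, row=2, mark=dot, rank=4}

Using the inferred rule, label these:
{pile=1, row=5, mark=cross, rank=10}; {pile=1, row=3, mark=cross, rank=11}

Positive, Positive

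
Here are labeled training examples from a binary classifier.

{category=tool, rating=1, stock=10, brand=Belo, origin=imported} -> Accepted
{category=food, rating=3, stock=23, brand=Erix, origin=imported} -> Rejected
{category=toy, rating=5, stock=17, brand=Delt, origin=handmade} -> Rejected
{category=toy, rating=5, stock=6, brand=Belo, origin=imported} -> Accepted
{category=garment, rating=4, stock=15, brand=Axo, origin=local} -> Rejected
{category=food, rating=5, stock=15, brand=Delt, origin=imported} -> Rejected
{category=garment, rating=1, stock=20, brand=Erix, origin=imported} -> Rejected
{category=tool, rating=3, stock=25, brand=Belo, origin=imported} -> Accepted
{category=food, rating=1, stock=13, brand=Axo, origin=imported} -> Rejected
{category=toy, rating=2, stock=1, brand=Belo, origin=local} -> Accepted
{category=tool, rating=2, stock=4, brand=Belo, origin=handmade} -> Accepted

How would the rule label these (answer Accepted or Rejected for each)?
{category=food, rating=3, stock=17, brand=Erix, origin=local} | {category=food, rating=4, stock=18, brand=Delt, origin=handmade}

The distinguishing property — brand is Belo — holds for all the 'Accepted' cases and none of the 'Rejected' cases.
{category=food, rating=3, stock=17, brand=Erix, origin=local} — brand is Erix, hence Rejected.
{category=food, rating=4, stock=18, brand=Delt, origin=handmade} — brand is Delt, hence Rejected.

Rejected, Rejected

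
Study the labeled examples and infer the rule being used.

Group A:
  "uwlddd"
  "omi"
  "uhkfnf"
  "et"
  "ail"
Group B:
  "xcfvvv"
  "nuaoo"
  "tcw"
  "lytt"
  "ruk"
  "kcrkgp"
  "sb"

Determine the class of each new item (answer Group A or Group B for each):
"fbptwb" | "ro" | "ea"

The simplest hypothesis consistent with all the labels is: starts with a vowel.

Group B, Group B, Group A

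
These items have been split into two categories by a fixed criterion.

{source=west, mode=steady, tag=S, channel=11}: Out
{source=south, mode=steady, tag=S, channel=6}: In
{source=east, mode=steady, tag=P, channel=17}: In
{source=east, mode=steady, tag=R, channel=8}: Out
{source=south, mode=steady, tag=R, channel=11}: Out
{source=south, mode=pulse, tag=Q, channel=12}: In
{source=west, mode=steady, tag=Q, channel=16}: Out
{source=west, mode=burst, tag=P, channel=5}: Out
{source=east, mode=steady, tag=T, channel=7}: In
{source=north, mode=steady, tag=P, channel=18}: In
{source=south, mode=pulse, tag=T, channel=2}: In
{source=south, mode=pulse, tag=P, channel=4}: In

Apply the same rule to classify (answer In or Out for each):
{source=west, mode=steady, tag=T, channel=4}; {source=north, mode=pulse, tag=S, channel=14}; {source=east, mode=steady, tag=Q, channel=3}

The distinguishing property — tag is not R AND source is not west — holds for all the 'In' cases and none of the 'Out' cases.
{source=west, mode=steady, tag=T, channel=4} — tag is T, source is west, hence Out. {source=north, mode=pulse, tag=S, channel=14} — tag is S, source is north, hence In. {source=east, mode=steady, tag=Q, channel=3} — tag is Q, source is east, hence In.

Out, In, In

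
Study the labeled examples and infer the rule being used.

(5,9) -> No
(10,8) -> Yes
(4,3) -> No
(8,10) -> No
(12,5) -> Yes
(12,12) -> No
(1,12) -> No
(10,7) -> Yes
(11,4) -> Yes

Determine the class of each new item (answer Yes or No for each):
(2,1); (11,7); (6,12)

No, Yes, No

Rule: first > second AND sum ≥ 13. This holds for each 'Yes' example and fails for each 'No' one.
No: (2,1), since 2 > 1, 2+1 = 3. Yes: (11,7), since 11 > 7, 11+7 = 18. No: (6,12), since 6 < 12, 6+12 = 18.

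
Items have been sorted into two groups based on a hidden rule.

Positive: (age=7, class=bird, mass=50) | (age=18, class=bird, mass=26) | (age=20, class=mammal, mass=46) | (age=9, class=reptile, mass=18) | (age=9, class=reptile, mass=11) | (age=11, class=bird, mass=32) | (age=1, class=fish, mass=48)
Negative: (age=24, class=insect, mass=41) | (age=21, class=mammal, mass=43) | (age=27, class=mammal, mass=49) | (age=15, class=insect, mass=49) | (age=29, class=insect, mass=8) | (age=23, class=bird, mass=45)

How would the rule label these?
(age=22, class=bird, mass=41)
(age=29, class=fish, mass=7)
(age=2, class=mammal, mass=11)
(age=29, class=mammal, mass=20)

One predicate separates the groups cleanly: age ≠ 15 AND age ≤ 20.
(age=22, class=bird, mass=41): age = 22 — does not satisfy this, so Negative.
(age=29, class=fish, mass=7): age = 29 — does not satisfy this, so Negative.
(age=2, class=mammal, mass=11): age = 2 — fits, so Positive.
(age=29, class=mammal, mass=20): age = 29 — does not satisfy this, so Negative.

Negative, Negative, Positive, Negative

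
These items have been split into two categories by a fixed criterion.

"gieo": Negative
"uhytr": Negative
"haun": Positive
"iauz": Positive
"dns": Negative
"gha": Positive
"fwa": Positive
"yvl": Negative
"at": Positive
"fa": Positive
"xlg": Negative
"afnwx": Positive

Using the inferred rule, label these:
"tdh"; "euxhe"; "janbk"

Negative, Negative, Positive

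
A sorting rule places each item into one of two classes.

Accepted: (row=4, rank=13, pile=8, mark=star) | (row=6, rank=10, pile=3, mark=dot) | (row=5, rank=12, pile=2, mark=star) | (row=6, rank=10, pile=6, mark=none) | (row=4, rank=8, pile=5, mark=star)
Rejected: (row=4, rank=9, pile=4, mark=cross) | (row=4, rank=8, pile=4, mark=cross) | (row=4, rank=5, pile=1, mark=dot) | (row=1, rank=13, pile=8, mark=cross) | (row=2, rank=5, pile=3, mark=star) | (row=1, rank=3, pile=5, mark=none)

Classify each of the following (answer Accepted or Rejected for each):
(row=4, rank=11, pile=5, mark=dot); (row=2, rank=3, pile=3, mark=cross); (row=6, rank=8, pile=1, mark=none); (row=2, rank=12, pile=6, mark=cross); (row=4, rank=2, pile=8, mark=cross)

Accepted, Rejected, Accepted, Rejected, Rejected

The pattern is that an item is 'Accepted' exactly when: mark is not cross AND rank ≥ 8.
(row=4, rank=11, pile=5, mark=dot): mark is dot, rank = 11 — fits, so Accepted. (row=2, rank=3, pile=3, mark=cross): mark is cross, rank = 3 — does not fit, so Rejected. (row=6, rank=8, pile=1, mark=none): mark is none, rank = 8 — fits, so Accepted. (row=2, rank=12, pile=6, mark=cross): mark is cross, rank = 12 — does not fit, so Rejected. (row=4, rank=2, pile=8, mark=cross): mark is cross, rank = 2 — does not fit, so Rejected.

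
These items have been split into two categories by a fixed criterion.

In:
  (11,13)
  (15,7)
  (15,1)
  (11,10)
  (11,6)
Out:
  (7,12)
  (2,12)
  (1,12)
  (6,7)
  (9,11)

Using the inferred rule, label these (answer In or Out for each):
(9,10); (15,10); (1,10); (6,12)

'In' ⟺ first ≥ 10.
(9,10): Out (first 9). (15,10): In (first 15). (1,10): Out (first 1). (6,12): Out (first 6).

Out, In, Out, Out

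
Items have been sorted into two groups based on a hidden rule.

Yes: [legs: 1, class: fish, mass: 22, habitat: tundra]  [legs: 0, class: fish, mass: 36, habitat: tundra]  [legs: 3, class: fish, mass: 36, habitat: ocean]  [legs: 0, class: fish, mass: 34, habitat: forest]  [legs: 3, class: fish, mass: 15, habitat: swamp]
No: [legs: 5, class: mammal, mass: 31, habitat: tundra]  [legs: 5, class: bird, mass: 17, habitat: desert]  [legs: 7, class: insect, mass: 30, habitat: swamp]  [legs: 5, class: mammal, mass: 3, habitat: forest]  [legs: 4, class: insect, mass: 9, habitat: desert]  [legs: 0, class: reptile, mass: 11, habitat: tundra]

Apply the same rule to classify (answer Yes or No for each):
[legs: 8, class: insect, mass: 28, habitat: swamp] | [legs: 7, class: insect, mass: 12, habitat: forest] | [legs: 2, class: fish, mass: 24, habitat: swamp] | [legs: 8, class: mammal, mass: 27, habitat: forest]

One predicate separates the groups cleanly: class is fish.

No, No, Yes, No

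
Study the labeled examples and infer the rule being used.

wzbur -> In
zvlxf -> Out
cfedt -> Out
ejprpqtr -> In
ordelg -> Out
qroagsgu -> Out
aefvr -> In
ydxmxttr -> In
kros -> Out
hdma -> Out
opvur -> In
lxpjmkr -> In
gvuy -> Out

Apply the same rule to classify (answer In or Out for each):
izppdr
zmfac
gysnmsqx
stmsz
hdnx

In, Out, Out, Out, Out

One predicate separates the groups cleanly: ends with 'r'.
izppdr → ends with 'r' → In.
zmfac → ends with 'c' → Out.
gysnmsqx → ends with 'x' → Out.
stmsz → ends with 'z' → Out.
hdnx → ends with 'x' → Out.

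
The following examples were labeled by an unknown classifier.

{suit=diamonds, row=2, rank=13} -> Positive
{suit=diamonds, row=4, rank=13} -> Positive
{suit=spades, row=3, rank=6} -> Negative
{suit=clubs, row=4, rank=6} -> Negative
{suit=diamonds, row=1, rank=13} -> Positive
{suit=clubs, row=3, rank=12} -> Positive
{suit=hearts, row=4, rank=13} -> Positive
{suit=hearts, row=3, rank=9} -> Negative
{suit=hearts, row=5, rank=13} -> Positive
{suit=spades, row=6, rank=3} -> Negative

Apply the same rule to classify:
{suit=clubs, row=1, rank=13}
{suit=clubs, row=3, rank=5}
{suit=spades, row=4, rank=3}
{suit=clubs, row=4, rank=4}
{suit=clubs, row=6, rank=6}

Positive, Negative, Negative, Negative, Negative

The pattern is that an item is 'Positive' exactly when: rank ≥ 12.
{suit=clubs, row=1, rank=13}: rank = 13 — checks out, so Positive. {suit=clubs, row=3, rank=5}: rank = 5 — doesn't match, so Negative. {suit=spades, row=4, rank=3}: rank = 3 — doesn't match, so Negative. {suit=clubs, row=4, rank=4}: rank = 4 — doesn't match, so Negative. {suit=clubs, row=6, rank=6}: rank = 6 — doesn't match, so Negative.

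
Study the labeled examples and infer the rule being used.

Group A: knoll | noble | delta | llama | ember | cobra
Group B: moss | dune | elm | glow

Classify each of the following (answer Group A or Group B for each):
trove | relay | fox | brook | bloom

Group A, Group A, Group B, Group A, Group A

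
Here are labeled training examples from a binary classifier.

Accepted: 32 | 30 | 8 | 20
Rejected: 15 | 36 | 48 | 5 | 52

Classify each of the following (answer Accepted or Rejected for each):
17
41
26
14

Rejected, Rejected, Accepted, Accepted

All 'Accepted' examples share one property — even AND at most 32 — and every 'Rejected' example lacks it.
17 → 17 is odd, 17 ≤ 32 → Rejected. 41 → 41 is odd, 41 > 32 → Rejected. 26 → 26 is even, 26 ≤ 32 → Accepted. 14 → 14 is even, 14 ≤ 32 → Accepted.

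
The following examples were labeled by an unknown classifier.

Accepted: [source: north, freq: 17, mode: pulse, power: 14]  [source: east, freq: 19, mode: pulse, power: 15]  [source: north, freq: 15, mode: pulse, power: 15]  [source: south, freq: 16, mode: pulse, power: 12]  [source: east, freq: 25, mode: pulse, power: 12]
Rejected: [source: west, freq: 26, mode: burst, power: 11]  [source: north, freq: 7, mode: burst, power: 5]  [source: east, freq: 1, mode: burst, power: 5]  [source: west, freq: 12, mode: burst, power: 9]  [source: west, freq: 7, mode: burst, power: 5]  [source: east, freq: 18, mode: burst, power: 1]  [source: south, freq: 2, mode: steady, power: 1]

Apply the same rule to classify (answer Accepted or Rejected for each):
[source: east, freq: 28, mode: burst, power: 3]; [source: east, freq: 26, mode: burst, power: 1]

Rule: mode is pulse. This holds for each 'Accepted' example and fails for each 'Rejected' one.
Rejected: [source: east, freq: 28, mode: burst, power: 3], since mode is burst.
Rejected: [source: east, freq: 26, mode: burst, power: 1], since mode is burst.

Rejected, Rejected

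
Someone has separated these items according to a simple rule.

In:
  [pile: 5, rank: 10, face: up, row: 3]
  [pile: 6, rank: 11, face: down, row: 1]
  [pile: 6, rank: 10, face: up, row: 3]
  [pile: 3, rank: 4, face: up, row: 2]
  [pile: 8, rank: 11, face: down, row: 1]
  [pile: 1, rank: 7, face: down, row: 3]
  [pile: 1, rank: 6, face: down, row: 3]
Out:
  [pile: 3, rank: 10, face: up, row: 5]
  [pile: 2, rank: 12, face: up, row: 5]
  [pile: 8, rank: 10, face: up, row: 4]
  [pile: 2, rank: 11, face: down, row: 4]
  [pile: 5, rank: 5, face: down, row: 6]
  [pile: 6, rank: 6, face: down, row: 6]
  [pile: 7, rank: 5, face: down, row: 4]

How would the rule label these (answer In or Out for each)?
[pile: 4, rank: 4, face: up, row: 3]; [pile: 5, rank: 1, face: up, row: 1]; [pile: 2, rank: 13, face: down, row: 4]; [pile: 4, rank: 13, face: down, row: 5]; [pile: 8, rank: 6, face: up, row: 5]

One predicate separates the groups cleanly: row ≤ 3.
In: [pile: 4, rank: 4, face: up, row: 3], since row = 3. In: [pile: 5, rank: 1, face: up, row: 1], since row = 1. Out: [pile: 2, rank: 13, face: down, row: 4], since row = 4. Out: [pile: 4, rank: 13, face: down, row: 5], since row = 5. Out: [pile: 8, rank: 6, face: up, row: 5], since row = 5.

In, In, Out, Out, Out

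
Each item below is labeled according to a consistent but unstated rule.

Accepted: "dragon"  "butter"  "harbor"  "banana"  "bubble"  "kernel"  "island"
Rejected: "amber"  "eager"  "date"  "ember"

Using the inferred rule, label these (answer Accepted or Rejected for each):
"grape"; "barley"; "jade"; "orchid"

Rejected, Accepted, Rejected, Accepted

'Accepted' ⟺ length 6.
Rejected: "grape", since length 5.
Accepted: "barley", since length 6.
Rejected: "jade", since length 4.
Accepted: "orchid", since length 6.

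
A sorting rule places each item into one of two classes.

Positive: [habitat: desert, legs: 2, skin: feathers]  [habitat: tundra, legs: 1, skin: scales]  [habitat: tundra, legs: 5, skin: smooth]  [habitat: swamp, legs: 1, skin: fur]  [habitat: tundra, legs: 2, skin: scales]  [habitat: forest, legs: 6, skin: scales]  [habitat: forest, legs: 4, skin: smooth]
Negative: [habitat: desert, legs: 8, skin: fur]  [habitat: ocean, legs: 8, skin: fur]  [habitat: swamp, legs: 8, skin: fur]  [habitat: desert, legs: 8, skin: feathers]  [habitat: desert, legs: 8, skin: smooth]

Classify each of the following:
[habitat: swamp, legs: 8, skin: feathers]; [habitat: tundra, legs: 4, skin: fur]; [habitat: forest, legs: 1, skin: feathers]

Negative, Positive, Positive

The distinguishing property — legs ≤ 6 — holds for all the 'Positive' cases and none of the 'Negative' cases.
[habitat: swamp, legs: 8, skin: feathers] — legs = 8, hence Negative.
[habitat: tundra, legs: 4, skin: fur] — legs = 4, hence Positive.
[habitat: forest, legs: 1, skin: feathers] — legs = 1, hence Positive.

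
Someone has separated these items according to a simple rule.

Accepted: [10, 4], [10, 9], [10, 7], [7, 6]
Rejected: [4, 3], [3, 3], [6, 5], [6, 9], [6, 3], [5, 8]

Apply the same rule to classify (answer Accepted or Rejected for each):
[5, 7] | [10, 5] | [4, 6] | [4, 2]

Rejected, Accepted, Rejected, Rejected

A rule that fits every label: first ≥ 7 — true of each 'Accepted' example, false of each 'Rejected' one.
[5, 7]: Rejected (first 5).
[10, 5]: Accepted (first 10).
[4, 6]: Rejected (first 4).
[4, 2]: Rejected (first 4).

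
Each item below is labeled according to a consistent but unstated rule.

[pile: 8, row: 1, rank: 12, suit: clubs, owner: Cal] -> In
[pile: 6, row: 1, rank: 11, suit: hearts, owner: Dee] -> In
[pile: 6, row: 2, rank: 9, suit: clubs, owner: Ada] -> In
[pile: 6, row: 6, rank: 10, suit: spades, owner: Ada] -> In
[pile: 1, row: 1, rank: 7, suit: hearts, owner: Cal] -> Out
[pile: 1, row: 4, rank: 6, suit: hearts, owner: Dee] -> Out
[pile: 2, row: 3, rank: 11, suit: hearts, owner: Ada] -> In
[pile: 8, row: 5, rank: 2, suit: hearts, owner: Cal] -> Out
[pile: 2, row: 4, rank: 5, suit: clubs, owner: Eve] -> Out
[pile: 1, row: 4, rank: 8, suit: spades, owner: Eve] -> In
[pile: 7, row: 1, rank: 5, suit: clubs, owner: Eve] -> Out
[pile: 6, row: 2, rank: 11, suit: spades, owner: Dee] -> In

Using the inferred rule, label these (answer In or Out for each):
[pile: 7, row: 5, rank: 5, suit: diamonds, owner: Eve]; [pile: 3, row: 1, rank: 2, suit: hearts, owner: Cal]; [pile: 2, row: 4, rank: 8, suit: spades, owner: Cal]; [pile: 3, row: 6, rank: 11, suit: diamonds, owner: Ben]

Out, Out, In, In

Every 'In' example satisfies: rank ≥ 8. None of the 'Out' examples do.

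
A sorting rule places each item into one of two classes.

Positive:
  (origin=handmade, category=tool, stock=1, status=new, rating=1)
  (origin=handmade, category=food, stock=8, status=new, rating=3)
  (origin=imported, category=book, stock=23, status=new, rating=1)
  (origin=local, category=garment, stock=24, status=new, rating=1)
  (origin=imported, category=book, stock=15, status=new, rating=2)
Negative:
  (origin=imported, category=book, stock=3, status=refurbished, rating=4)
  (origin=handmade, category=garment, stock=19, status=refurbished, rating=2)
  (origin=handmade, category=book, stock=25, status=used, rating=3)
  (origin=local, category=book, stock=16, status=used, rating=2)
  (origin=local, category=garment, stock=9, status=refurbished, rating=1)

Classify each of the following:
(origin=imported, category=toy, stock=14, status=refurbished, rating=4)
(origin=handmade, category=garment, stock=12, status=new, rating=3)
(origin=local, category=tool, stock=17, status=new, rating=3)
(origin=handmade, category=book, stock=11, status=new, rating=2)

Rule: status is new. This holds for each 'Positive' example and fails for each 'Negative' one.
(origin=imported, category=toy, stock=14, status=refurbished, rating=4): status is refurbished — fails the rule, so Negative. (origin=handmade, category=garment, stock=12, status=new, rating=3): status is new — meets the rule, so Positive. (origin=local, category=tool, stock=17, status=new, rating=3): status is new — meets the rule, so Positive. (origin=handmade, category=book, stock=11, status=new, rating=2): status is new — meets the rule, so Positive.

Negative, Positive, Positive, Positive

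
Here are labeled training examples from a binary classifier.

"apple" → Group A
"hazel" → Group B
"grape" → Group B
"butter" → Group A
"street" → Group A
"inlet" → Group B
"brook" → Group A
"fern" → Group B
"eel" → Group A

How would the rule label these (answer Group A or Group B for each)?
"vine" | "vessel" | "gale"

Group B, Group A, Group B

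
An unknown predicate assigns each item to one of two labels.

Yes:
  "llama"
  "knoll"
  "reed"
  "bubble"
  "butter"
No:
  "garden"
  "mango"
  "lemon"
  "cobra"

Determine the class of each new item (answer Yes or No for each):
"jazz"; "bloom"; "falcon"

Yes, Yes, No

The pattern is that an item is 'Yes' exactly when: has a double letter.
"jazz": 'zz' doubled, has this property → Yes. "bloom": 'oo' doubled, has this property → Yes. "falcon": no doubled letter, fails the rule → No.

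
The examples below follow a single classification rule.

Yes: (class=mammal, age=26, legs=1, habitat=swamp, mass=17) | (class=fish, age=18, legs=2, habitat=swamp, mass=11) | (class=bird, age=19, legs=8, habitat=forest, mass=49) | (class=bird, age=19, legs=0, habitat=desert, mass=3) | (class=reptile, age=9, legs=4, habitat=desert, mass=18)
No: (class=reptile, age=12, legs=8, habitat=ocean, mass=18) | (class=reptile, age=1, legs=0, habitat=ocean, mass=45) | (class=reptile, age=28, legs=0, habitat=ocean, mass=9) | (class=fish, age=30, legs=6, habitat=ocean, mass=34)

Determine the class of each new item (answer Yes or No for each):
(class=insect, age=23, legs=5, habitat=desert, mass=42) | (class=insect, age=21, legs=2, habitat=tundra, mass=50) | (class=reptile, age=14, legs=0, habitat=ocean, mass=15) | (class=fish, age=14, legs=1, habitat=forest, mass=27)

One predicate separates the groups cleanly: habitat is not ocean.
(class=insect, age=23, legs=5, habitat=desert, mass=42): Yes (habitat is desert).
(class=insect, age=21, legs=2, habitat=tundra, mass=50): Yes (habitat is tundra).
(class=reptile, age=14, legs=0, habitat=ocean, mass=15): No (habitat is ocean).
(class=fish, age=14, legs=1, habitat=forest, mass=27): Yes (habitat is forest).

Yes, Yes, No, Yes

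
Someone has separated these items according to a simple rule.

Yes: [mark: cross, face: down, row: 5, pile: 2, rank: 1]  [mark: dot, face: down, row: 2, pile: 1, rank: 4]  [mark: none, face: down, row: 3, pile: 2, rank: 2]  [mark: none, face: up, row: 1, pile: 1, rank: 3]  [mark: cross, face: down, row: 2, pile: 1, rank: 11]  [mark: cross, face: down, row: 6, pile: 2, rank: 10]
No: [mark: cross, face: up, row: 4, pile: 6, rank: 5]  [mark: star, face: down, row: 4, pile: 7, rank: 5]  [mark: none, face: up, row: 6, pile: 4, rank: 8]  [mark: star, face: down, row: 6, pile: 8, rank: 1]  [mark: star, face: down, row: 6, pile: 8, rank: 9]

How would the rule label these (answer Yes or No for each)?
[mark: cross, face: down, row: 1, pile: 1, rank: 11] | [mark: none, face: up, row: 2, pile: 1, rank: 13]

The common property of the 'Yes' items is: pile ≤ 2. No 'No' item has it.

Yes, Yes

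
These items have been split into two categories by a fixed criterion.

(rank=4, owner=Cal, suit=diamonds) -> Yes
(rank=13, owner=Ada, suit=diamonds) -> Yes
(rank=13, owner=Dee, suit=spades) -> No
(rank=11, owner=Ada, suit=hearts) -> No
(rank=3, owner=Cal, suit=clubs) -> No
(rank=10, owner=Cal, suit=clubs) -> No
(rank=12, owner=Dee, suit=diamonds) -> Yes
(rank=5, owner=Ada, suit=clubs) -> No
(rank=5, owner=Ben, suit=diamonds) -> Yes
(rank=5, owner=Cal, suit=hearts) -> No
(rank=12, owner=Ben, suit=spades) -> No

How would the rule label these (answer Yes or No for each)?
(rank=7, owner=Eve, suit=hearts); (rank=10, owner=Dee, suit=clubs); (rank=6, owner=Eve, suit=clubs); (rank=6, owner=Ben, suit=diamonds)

No, No, No, Yes

Comparing the two groups points to one rule — suit is diamonds.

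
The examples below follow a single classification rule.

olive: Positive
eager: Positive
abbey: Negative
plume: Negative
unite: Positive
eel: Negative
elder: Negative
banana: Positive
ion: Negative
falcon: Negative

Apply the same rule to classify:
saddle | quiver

All 'Positive' examples share one property — has ≥ 3 vowels — and every 'Negative' example lacks it.
saddle: 2 vowels — fails the rule, so Negative.
quiver: 3 vowels — satisfies this, so Positive.

Negative, Positive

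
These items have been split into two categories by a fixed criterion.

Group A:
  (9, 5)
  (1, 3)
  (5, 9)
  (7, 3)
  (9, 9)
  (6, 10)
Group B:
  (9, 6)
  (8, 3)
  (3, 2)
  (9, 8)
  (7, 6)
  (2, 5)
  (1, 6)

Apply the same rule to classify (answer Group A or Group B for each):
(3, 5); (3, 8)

The distinguishing property — sum is even — holds for all the 'Group A' cases and none of the 'Group B' cases.

Group A, Group B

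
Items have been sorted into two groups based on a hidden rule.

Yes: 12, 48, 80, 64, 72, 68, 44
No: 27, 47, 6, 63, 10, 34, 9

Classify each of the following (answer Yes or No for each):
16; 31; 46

Yes, No, No

The common property of the 'Yes' items is: multiple of 4. No 'No' item has it.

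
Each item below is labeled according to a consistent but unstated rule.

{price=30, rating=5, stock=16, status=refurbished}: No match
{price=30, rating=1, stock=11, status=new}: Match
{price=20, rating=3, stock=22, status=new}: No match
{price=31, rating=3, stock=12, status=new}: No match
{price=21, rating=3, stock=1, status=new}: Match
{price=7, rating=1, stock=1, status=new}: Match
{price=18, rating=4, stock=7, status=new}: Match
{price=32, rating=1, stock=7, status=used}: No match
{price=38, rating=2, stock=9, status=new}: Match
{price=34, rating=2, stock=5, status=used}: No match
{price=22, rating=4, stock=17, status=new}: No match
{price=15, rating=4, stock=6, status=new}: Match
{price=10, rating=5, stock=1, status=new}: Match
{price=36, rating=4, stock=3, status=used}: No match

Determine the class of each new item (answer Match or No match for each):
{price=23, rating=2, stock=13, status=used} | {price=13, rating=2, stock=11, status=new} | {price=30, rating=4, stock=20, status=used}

The pattern is that an item is 'Match' exactly when: status is new AND stock ≤ 11.

No match, Match, No match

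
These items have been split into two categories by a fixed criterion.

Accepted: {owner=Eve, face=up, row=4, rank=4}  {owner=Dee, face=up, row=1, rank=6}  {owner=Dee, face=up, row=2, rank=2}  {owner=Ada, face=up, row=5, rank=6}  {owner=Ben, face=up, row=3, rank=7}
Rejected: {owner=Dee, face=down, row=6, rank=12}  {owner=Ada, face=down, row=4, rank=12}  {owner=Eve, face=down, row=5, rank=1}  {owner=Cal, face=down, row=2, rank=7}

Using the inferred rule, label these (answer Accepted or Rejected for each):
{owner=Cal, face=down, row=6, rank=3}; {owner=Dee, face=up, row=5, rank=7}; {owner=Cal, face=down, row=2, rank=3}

Rejected, Accepted, Rejected

The simplest hypothesis consistent with all the labels is: face is up.
{owner=Cal, face=down, row=6, rank=3}: Rejected (face is down). {owner=Dee, face=up, row=5, rank=7}: Accepted (face is up). {owner=Cal, face=down, row=2, rank=3}: Rejected (face is down).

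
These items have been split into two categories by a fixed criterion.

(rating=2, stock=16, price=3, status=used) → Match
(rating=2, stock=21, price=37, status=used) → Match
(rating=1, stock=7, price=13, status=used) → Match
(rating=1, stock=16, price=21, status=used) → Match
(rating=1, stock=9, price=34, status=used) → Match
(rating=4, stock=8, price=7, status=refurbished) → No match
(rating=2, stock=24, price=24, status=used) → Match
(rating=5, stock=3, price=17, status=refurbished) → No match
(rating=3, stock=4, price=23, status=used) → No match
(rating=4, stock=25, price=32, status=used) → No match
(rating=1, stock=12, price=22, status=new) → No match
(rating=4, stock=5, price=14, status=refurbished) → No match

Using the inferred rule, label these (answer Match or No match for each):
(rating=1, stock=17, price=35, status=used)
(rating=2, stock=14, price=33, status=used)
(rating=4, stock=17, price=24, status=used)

The rule appears to be: status is used AND rating ≤ 2.
(rating=1, stock=17, price=35, status=used): status is used, rating = 1 — satisfies this, so Match. (rating=2, stock=14, price=33, status=used): status is used, rating = 2 — satisfies this, so Match. (rating=4, stock=17, price=24, status=used): status is used, rating = 4 — does not fit, so No match.

Match, Match, No match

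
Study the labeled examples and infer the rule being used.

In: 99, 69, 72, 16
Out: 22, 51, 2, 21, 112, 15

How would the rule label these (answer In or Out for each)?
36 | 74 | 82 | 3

Rule: digit sum ≥ 7. This holds for each 'In' example and fails for each 'Out' one.
In: 36, since digit sum 3+6 = 9. In: 74, since digit sum 7+4 = 11. In: 82, since digit sum 8+2 = 10. Out: 3, since digit sum 3.

In, In, In, Out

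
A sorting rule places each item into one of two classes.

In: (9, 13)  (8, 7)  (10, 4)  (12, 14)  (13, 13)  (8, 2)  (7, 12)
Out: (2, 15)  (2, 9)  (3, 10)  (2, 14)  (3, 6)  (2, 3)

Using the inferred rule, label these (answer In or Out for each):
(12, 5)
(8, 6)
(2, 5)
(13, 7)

In, In, Out, In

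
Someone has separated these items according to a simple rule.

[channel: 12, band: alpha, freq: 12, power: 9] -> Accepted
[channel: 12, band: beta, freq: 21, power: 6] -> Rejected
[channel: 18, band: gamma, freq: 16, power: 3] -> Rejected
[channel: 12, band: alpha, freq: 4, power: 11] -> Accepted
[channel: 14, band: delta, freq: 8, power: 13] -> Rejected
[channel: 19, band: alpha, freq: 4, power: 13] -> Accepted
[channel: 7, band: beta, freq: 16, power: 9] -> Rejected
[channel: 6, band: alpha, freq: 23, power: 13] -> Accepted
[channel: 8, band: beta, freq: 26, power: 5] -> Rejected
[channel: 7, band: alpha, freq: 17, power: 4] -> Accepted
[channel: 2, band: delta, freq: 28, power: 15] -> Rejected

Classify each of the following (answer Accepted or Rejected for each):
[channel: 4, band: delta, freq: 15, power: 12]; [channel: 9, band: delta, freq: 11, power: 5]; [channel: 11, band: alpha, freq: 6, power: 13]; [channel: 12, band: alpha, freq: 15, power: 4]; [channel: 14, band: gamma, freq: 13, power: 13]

Rejected, Rejected, Accepted, Accepted, Rejected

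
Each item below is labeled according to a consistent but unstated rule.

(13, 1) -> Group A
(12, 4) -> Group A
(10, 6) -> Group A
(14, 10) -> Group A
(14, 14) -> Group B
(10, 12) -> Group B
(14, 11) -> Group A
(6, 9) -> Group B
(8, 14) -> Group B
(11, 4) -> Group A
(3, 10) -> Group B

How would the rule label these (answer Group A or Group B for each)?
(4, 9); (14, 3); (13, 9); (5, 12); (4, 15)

'Group A' ⟺ first > second.
(4, 9): 4 < 9, doesn't qualify → Group B.
(14, 3): 14 > 3, satisfies this → Group A.
(13, 9): 13 > 9, satisfies this → Group A.
(5, 12): 5 < 12, doesn't qualify → Group B.
(4, 15): 4 < 15, doesn't qualify → Group B.

Group B, Group A, Group A, Group B, Group B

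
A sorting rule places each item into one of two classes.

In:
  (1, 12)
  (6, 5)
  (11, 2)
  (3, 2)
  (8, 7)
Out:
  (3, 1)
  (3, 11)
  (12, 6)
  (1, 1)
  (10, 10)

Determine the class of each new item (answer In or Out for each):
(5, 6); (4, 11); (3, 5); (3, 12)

In, In, Out, In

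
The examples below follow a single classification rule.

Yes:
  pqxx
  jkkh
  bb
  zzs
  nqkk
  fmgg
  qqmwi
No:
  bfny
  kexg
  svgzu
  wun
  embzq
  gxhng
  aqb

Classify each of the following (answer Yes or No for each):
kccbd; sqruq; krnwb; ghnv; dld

Yes, No, No, No, No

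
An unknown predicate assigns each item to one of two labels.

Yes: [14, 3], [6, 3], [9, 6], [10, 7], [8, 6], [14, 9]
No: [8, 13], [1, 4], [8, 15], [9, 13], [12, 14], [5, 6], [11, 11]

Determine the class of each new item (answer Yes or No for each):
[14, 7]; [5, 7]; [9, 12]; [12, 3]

Comparing the two groups points to one rule — first > second.

Yes, No, No, Yes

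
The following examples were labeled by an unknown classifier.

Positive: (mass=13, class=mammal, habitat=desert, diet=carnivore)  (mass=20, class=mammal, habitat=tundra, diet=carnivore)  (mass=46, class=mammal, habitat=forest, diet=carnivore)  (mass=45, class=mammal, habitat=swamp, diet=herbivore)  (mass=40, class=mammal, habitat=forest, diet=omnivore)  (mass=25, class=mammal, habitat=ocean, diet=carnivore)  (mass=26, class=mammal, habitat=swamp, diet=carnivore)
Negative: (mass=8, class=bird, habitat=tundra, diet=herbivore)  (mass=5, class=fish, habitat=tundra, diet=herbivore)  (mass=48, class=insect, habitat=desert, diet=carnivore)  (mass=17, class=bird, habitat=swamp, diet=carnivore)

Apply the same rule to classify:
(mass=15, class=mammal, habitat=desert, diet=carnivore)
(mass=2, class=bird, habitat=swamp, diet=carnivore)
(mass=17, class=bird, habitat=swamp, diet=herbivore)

Positive, Negative, Negative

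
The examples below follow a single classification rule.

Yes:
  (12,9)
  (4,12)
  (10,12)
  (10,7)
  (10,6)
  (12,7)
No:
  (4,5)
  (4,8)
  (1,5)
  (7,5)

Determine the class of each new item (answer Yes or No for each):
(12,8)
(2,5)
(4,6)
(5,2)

Yes, No, No, No

The pattern is that an item is 'Yes' exactly when: sum ≥ 16.
(12,8) → 12+8 = 20 → Yes. (2,5) → 2+5 = 7 → No. (4,6) → 4+6 = 10 → No. (5,2) → 5+2 = 7 → No.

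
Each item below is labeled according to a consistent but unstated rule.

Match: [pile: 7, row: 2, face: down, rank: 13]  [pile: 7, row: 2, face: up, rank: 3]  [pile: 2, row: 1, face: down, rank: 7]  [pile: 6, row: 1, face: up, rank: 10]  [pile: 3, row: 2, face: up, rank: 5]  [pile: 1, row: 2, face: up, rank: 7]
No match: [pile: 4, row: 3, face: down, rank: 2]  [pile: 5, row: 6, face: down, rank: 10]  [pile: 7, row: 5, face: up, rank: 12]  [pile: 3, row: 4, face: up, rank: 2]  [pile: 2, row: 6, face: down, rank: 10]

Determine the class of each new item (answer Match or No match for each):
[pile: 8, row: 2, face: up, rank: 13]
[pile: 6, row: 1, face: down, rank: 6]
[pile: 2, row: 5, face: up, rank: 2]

Rule: row ≤ 2. This holds for each 'Match' example and fails for each 'No match' one.
[pile: 8, row: 2, face: up, rank: 13]: row = 2 — checks out, so Match. [pile: 6, row: 1, face: down, rank: 6]: row = 1 — checks out, so Match. [pile: 2, row: 5, face: up, rank: 2]: row = 5 — doesn't qualify, so No match.

Match, Match, No match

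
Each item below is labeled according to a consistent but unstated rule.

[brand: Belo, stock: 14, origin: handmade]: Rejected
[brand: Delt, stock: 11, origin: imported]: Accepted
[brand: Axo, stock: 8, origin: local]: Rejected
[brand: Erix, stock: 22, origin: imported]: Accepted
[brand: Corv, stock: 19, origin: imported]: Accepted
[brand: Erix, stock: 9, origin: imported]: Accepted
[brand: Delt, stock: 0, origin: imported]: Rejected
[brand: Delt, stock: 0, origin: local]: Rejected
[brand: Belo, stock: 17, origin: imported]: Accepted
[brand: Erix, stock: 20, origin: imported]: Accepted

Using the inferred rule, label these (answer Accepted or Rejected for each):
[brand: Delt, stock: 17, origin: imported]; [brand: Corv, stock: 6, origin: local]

Accepted, Rejected

The pattern is that an item is 'Accepted' exactly when: origin is imported AND stock ≥ 8.
[brand: Delt, stock: 17, origin: imported] — origin is imported, stock = 17, hence Accepted. [brand: Corv, stock: 6, origin: local] — origin is local, stock = 6, hence Rejected.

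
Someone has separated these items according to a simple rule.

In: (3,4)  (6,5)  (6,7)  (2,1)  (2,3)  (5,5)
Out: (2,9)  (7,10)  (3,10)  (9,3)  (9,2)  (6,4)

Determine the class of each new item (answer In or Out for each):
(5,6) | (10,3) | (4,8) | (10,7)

The rule appears to be: |first − second| ≤ 1.

In, Out, Out, Out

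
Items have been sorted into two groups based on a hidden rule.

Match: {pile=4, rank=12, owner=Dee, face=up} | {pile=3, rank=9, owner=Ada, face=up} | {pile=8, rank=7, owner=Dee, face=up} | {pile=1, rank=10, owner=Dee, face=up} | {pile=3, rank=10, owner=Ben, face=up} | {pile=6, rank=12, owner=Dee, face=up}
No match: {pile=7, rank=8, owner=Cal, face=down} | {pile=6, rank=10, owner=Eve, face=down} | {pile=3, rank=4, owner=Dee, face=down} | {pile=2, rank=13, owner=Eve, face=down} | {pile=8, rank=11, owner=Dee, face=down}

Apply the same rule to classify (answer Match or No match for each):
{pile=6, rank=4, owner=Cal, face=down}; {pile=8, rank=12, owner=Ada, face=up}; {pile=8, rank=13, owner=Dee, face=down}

Rule: face is up. This holds for each 'Match' example and fails for each 'No match' one.
{pile=6, rank=4, owner=Cal, face=down} — face is down, hence No match. {pile=8, rank=12, owner=Ada, face=up} — face is up, hence Match. {pile=8, rank=13, owner=Dee, face=down} — face is down, hence No match.

No match, Match, No match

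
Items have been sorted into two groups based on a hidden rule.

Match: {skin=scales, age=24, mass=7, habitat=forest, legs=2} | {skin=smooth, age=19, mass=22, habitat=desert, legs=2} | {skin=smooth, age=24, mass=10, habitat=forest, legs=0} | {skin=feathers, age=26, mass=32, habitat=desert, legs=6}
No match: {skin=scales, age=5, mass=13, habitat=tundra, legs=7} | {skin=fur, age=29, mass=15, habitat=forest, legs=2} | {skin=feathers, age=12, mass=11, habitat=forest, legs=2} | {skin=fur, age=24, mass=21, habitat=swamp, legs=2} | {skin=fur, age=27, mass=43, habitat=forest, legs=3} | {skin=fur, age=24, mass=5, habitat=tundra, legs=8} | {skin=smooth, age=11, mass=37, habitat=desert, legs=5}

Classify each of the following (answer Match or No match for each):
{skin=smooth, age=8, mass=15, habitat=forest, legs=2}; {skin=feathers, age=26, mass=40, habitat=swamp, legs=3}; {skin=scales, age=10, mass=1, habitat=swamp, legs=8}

No match, Match, No match

Every 'Match' example satisfies: skin is not fur AND age ≥ 19. None of the 'No match' examples do.
{skin=smooth, age=8, mass=15, habitat=forest, legs=2}: No match (skin is smooth, age = 8). {skin=feathers, age=26, mass=40, habitat=swamp, legs=3}: Match (skin is feathers, age = 26). {skin=scales, age=10, mass=1, habitat=swamp, legs=8}: No match (skin is scales, age = 10).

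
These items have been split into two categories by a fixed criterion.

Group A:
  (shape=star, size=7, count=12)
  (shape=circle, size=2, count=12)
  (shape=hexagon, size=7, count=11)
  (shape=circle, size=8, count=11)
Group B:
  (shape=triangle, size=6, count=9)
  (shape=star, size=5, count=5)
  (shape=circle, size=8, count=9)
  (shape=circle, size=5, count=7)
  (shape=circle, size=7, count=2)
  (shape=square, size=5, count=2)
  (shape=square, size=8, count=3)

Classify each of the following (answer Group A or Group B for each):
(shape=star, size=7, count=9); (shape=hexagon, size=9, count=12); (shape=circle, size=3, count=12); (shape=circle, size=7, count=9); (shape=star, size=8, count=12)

Group B, Group A, Group A, Group B, Group A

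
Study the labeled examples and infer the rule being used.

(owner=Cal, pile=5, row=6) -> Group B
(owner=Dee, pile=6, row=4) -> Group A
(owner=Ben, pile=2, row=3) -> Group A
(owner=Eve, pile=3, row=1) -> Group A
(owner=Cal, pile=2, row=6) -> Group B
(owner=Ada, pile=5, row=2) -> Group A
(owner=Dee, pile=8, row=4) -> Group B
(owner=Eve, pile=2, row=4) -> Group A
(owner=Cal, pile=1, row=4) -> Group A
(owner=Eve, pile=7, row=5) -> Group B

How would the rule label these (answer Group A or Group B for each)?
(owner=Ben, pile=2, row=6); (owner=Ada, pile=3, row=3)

Rule: pile ≤ 6 AND row ≤ 4. This holds for each 'Group A' example and fails for each 'Group B' one.
Group B: (owner=Ben, pile=2, row=6), since pile = 2, row = 6.
Group A: (owner=Ada, pile=3, row=3), since pile = 3, row = 3.

Group B, Group A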